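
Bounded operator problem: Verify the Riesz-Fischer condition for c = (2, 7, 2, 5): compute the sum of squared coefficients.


sum |c_n|^2 = 2^2 + 7^2 + 2^2 + 5^2
= 4 + 49 + 4 + 25
= 82

82


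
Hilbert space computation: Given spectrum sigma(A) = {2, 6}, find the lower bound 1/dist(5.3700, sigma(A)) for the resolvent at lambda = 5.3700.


dist(5.3700, {2, 6}) = min(|5.3700 - 2|, |5.3700 - 6|)
= min(3.3700, 0.6300) = 0.6300
Resolvent bound = 1/0.6300 = 1.5873

1.5873


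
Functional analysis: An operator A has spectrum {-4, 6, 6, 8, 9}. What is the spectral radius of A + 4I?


Spectrum of A + 4I = {0, 10, 10, 12, 13}
Spectral radius = max |lambda| over the shifted spectrum
= max(0, 10, 10, 12, 13) = 13

13


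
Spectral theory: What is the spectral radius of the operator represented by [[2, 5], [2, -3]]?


For a 2x2 matrix, eigenvalues satisfy lambda^2 - (trace)*lambda + det = 0
trace = 2 + -3 = -1
det = 2*-3 - 5*2 = -16
discriminant = (-1)^2 - 4*(-16) = 65
spectral radius = max |eigenvalue| = 4.5311

4.5311


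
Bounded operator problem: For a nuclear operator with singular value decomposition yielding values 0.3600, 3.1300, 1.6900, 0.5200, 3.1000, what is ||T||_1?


The nuclear norm is the sum of all singular values.
||T||_1 = 0.3600 + 3.1300 + 1.6900 + 0.5200 + 3.1000
= 8.8000

8.8000


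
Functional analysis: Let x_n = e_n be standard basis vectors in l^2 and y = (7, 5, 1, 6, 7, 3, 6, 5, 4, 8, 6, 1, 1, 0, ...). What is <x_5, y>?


x_5 = e_5 is the standard basis vector with 1 in position 5.
<x_5, y> = y_5 = 7
As n -> infinity, <x_n, y> -> 0, confirming weak convergence of (x_n) to 0.

7


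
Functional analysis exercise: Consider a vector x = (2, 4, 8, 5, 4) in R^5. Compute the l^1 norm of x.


The l^1 norm equals the sum of absolute values of all components.
||x||_1 = 2 + 4 + 8 + 5 + 4
= 23

23.0000


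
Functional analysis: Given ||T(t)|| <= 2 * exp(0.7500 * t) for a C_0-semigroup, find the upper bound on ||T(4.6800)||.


||T(4.6800)|| <= 2 * exp(0.7500 * 4.6800)
= 2 * exp(3.5100)
= 2 * 33.4483
= 66.8965

66.8965


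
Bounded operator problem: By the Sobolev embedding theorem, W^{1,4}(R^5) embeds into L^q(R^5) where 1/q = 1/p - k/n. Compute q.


Using the Sobolev embedding formula: 1/q = 1/p - k/n
1/q = 1/4 - 1/5 = 1/20
q = 1/(1/20) = 20

20.0000


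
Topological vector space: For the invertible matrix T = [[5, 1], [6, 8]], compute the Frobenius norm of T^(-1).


det(T) = 5*8 - 1*6 = 34
T^(-1) = (1/34) * [[8, -1], [-6, 5]] = [[0.2353, -0.0294], [-0.1765, 0.1471]]
||T^(-1)||_F^2 = 0.2353^2 + (-0.0294)^2 + (-0.1765)^2 + 0.1471^2 = 0.1090
||T^(-1)||_F = sqrt(0.1090) = 0.3301

0.3301


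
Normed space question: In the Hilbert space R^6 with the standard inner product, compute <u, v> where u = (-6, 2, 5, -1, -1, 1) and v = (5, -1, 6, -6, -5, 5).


Computing the standard inner product <u, v> = sum u_i * v_i
= -6*5 + 2*-1 + 5*6 + -1*-6 + -1*-5 + 1*5
= -30 + -2 + 30 + 6 + 5 + 5
= 14

14


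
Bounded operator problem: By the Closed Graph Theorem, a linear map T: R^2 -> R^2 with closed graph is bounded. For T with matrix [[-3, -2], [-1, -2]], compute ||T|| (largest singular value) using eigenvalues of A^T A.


A^T A = [[10, 8], [8, 8]]
trace(A^T A) = 18, det(A^T A) = 16
discriminant = 18^2 - 4*16 = 260
Largest eigenvalue of A^T A = (trace + sqrt(disc))/2 = 17.0623
||T|| = sqrt(17.0623) = 4.1306

4.1306


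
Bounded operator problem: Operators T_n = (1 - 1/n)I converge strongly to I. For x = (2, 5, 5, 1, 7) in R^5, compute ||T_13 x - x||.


T_13 x - x = (1 - 1/13)x - x = -x/13
||x|| = sqrt(104) = 10.1980
||T_13 x - x|| = ||x||/13 = 10.1980/13 = 0.7845

0.7845


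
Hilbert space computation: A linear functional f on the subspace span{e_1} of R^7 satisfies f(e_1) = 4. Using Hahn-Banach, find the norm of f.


The norm of f is given by ||f|| = sup_{||x||=1} |f(x)|.
On span{e_1}, ||e_1|| = 1, so ||f|| = |f(e_1)| / ||e_1||
= |4| / 1 = 4.0000

4.0000


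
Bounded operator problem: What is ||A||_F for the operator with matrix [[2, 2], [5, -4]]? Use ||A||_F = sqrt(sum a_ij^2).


||A||_F^2 = sum a_ij^2
= 2^2 + 2^2 + 5^2 + (-4)^2
= 4 + 4 + 25 + 16 = 49
||A||_F = sqrt(49) = 7.0000

7.0000


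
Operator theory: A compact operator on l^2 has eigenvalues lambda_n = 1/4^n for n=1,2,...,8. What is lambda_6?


The eigenvalue formula gives lambda_6 = 1/4^6
= 1/4096
= 2.4414e-04

2.4414e-04


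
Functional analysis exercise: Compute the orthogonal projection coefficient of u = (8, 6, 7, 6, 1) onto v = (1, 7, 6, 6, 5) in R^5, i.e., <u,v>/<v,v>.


Computing <u,v> = 8*1 + 6*7 + 7*6 + 6*6 + 1*5 = 133
Computing <v,v> = 1^2 + 7^2 + 6^2 + 6^2 + 5^2 = 147
Projection coefficient = 133/147 = 0.9048

0.9048


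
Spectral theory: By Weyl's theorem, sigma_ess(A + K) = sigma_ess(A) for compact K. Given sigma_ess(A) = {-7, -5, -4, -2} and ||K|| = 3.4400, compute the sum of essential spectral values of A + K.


By Weyl's theorem, the essential spectrum is invariant under compact perturbations.
sigma_ess(A + K) = sigma_ess(A) = {-7, -5, -4, -2}
Sum = -7 + -5 + -4 + -2 = -18

-18


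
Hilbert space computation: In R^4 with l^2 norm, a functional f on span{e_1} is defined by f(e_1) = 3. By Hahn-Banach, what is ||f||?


The norm of f is given by ||f|| = sup_{||x||=1} |f(x)|.
On span{e_1}, ||e_1|| = 1, so ||f|| = |f(e_1)| / ||e_1||
= |3| / 1 = 3.0000

3.0000


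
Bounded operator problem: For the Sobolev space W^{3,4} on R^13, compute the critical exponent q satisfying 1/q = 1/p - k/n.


Using the Sobolev embedding formula: 1/q = 1/p - k/n
1/q = 1/4 - 3/13 = 1/52
q = 1/(1/52) = 52

52.0000


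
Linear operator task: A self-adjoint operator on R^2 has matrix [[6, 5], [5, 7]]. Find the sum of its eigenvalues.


For a self-adjoint (symmetric) matrix, the eigenvalues are real.
The sum of eigenvalues equals the trace of the matrix.
trace = 6 + 7 = 13

13


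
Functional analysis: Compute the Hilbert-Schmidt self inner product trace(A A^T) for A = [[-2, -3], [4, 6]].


trace(A * A^T) = sum of squares of all entries
= (-2)^2 + (-3)^2 + 4^2 + 6^2
= 4 + 9 + 16 + 36
= 65

65


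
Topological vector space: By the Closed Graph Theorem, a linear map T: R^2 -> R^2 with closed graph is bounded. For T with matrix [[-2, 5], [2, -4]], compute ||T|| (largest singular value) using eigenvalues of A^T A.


A^T A = [[8, -18], [-18, 41]]
trace(A^T A) = 49, det(A^T A) = 4
discriminant = 49^2 - 4*4 = 2385
Largest eigenvalue of A^T A = (trace + sqrt(disc))/2 = 48.9182
||T|| = sqrt(48.9182) = 6.9942

6.9942


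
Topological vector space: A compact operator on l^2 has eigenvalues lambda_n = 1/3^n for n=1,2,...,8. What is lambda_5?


The eigenvalue formula gives lambda_5 = 1/3^5
= 1/243
= 0.0041

0.0041


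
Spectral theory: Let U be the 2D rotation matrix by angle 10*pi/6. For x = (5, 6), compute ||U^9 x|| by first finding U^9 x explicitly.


U is a rotation by theta = 10*pi/6
U^9 = rotation by 9*theta = 90*pi/6 = 6*pi/6 (mod 2*pi)
cos(6*pi/6) = -1.0000, sin(6*pi/6) = 0.0000
U^9 x = (-1.0000 * 5 - 0.0000 * 6, 0.0000 * 5 + -1.0000 * 6)
= (-5.0000, -6.0000)
||U^9 x|| = sqrt((-5.0000)^2 + (-6.0000)^2) = sqrt(61.0000) = 7.8102

7.8102


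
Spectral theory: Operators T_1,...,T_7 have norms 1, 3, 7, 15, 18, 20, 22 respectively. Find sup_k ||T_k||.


By the Uniform Boundedness Principle, the supremum of norms is finite.
sup_k ||T_k|| = max(1, 3, 7, 15, 18, 20, 22) = 22

22


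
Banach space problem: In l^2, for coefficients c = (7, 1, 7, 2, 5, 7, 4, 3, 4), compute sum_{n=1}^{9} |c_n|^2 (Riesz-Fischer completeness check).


sum |c_n|^2 = 7^2 + 1^2 + 7^2 + 2^2 + 5^2 + 7^2 + 4^2 + 3^2 + 4^2
= 49 + 1 + 49 + 4 + 25 + 49 + 16 + 9 + 16
= 218

218


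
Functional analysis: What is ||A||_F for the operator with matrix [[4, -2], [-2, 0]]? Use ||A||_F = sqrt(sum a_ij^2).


||A||_F^2 = sum a_ij^2
= 4^2 + (-2)^2 + (-2)^2 + 0^2
= 16 + 4 + 4 + 0 = 24
||A||_F = sqrt(24) = 4.8990

4.8990


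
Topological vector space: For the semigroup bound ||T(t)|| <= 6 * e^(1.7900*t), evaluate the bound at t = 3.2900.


||T(3.2900)|| <= 6 * exp(1.7900 * 3.2900)
= 6 * exp(5.8891)
= 6 * 361.0802
= 2166.4810

2166.4810


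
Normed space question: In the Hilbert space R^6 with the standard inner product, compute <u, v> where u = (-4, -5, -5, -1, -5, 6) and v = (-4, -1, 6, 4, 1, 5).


Computing the standard inner product <u, v> = sum u_i * v_i
= -4*-4 + -5*-1 + -5*6 + -1*4 + -5*1 + 6*5
= 16 + 5 + -30 + -4 + -5 + 30
= 12

12


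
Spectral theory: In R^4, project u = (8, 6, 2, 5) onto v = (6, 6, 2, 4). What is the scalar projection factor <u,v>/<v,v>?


Computing <u,v> = 8*6 + 6*6 + 2*2 + 5*4 = 108
Computing <v,v> = 6^2 + 6^2 + 2^2 + 4^2 = 92
Projection coefficient = 108/92 = 1.1739

1.1739


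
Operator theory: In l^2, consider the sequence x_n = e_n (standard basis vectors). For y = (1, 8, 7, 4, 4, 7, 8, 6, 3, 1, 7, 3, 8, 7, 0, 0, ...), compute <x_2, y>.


x_2 = e_2 is the standard basis vector with 1 in position 2.
<x_2, y> = y_2 = 8
As n -> infinity, <x_n, y> -> 0, confirming weak convergence of (x_n) to 0.

8


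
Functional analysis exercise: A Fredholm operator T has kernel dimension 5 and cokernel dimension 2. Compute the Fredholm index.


The Fredholm index is defined as ind(T) = dim(ker T) - dim(coker T)
= 5 - 2
= 3

3


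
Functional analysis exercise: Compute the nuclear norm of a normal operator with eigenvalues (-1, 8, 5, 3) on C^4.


For a normal operator, singular values equal |eigenvalues|.
Trace norm = sum |lambda_i| = 1 + 8 + 5 + 3
= 17

17


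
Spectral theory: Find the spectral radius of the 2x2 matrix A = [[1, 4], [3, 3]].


For a 2x2 matrix, eigenvalues satisfy lambda^2 - (trace)*lambda + det = 0
trace = 1 + 3 = 4
det = 1*3 - 4*3 = -9
discriminant = 4^2 - 4*(-9) = 52
spectral radius = max |eigenvalue| = 5.6056

5.6056


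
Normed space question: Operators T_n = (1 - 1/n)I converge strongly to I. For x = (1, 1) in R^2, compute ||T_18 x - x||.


T_18 x - x = (1 - 1/18)x - x = -x/18
||x|| = sqrt(2) = 1.4142
||T_18 x - x|| = ||x||/18 = 1.4142/18 = 0.0786

0.0786


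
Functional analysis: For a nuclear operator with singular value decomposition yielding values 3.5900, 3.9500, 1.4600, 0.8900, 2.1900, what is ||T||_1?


The nuclear norm is the sum of all singular values.
||T||_1 = 3.5900 + 3.9500 + 1.4600 + 0.8900 + 2.1900
= 12.0800

12.0800


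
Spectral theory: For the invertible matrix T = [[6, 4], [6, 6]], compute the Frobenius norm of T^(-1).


det(T) = 6*6 - 4*6 = 12
T^(-1) = (1/12) * [[6, -4], [-6, 6]] = [[0.5000, -0.3333], [-0.5000, 0.5000]]
||T^(-1)||_F^2 = 0.5000^2 + (-0.3333)^2 + (-0.5000)^2 + 0.5000^2 = 0.8611
||T^(-1)||_F = sqrt(0.8611) = 0.9280

0.9280


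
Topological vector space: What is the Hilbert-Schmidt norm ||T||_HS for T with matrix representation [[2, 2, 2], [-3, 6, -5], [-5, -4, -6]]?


The Hilbert-Schmidt norm is sqrt(sum of squares of all entries).
Sum of squares = 2^2 + 2^2 + 2^2 + (-3)^2 + 6^2 + (-5)^2 + (-5)^2 + (-4)^2 + (-6)^2
= 4 + 4 + 4 + 9 + 36 + 25 + 25 + 16 + 36 = 159
||T||_HS = sqrt(159) = 12.6095

12.6095


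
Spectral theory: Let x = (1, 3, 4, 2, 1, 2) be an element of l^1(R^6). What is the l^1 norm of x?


The l^1 norm equals the sum of absolute values of all components.
||x||_1 = 1 + 3 + 4 + 2 + 1 + 2
= 13

13.0000


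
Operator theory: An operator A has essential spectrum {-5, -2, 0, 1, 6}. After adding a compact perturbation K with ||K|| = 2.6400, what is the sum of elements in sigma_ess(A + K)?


By Weyl's theorem, the essential spectrum is invariant under compact perturbations.
sigma_ess(A + K) = sigma_ess(A) = {-5, -2, 0, 1, 6}
Sum = -5 + -2 + 0 + 1 + 6 = 0

0


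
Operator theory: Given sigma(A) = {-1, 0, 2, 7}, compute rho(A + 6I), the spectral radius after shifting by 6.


Spectrum of A + 6I = {5, 6, 8, 13}
Spectral radius = max |lambda| over the shifted spectrum
= max(5, 6, 8, 13) = 13

13


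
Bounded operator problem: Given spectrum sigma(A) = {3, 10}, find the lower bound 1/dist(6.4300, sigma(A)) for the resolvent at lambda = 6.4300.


dist(6.4300, {3, 10}) = min(|6.4300 - 3|, |6.4300 - 10|)
= min(3.4300, 3.5700) = 3.4300
Resolvent bound = 1/3.4300 = 0.2915

0.2915


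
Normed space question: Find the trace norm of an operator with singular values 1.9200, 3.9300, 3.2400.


The nuclear norm is the sum of all singular values.
||T||_1 = 1.9200 + 3.9300 + 3.2400
= 9.0900

9.0900


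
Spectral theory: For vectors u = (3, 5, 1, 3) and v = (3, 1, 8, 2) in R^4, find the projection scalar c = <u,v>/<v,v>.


Computing <u,v> = 3*3 + 5*1 + 1*8 + 3*2 = 28
Computing <v,v> = 3^2 + 1^2 + 8^2 + 2^2 = 78
Projection coefficient = 28/78 = 0.3590

0.3590


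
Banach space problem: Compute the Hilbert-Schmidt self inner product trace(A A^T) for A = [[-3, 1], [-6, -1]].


trace(A * A^T) = sum of squares of all entries
= (-3)^2 + 1^2 + (-6)^2 + (-1)^2
= 9 + 1 + 36 + 1
= 47

47


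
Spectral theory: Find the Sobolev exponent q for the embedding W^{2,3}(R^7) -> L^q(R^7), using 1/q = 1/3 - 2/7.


Using the Sobolev embedding formula: 1/q = 1/p - k/n
1/q = 1/3 - 2/7 = 1/21
q = 1/(1/21) = 21

21.0000


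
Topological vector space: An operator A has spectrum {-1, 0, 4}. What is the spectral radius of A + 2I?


Spectrum of A + 2I = {1, 2, 6}
Spectral radius = max |lambda| over the shifted spectrum
= max(1, 2, 6) = 6

6


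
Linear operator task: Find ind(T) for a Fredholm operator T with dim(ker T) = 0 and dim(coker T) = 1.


The Fredholm index is defined as ind(T) = dim(ker T) - dim(coker T)
= 0 - 1
= -1

-1


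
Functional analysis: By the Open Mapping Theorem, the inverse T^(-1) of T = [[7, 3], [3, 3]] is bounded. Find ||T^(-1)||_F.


det(T) = 7*3 - 3*3 = 12
T^(-1) = (1/12) * [[3, -3], [-3, 7]] = [[0.2500, -0.2500], [-0.2500, 0.5833]]
||T^(-1)||_F^2 = 0.2500^2 + (-0.2500)^2 + (-0.2500)^2 + 0.5833^2 = 0.5278
||T^(-1)||_F = sqrt(0.5278) = 0.7265

0.7265


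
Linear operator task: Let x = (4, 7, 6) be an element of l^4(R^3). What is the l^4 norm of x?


The l^4 norm = (sum |x_i|^4)^(1/4)
Sum of 4th powers = 256 + 2401 + 1296 = 3953
||x||_4 = (3953)^(1/4) = 7.9292

7.9292


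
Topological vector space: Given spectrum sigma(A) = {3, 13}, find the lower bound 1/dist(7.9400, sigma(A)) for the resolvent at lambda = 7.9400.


dist(7.9400, {3, 13}) = min(|7.9400 - 3|, |7.9400 - 13|)
= min(4.9400, 5.0600) = 4.9400
Resolvent bound = 1/4.9400 = 0.2024

0.2024


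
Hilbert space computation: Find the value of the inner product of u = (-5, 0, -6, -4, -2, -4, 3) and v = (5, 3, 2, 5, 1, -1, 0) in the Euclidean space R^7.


Computing the standard inner product <u, v> = sum u_i * v_i
= -5*5 + 0*3 + -6*2 + -4*5 + -2*1 + -4*-1 + 3*0
= -25 + 0 + -12 + -20 + -2 + 4 + 0
= -55

-55


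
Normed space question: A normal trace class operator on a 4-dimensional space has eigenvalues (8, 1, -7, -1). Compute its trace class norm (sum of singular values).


For a normal operator, singular values equal |eigenvalues|.
Trace norm = sum |lambda_i| = 8 + 1 + 7 + 1
= 17

17


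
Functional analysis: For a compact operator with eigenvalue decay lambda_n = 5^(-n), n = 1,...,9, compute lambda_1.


The eigenvalue formula gives lambda_1 = 1/5^1
= 1/5
= 0.2000

0.2000


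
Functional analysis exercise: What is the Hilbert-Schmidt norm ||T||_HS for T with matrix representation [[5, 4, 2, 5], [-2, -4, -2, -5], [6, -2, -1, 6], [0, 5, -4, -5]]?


The Hilbert-Schmidt norm is sqrt(sum of squares of all entries).
Sum of squares = 5^2 + 4^2 + 2^2 + 5^2 + (-2)^2 + (-4)^2 + (-2)^2 + (-5)^2 + 6^2 + (-2)^2 + (-1)^2 + 6^2 + 0^2 + 5^2 + (-4)^2 + (-5)^2
= 25 + 16 + 4 + 25 + 4 + 16 + 4 + 25 + 36 + 4 + 1 + 36 + 0 + 25 + 16 + 25 = 262
||T||_HS = sqrt(262) = 16.1864

16.1864


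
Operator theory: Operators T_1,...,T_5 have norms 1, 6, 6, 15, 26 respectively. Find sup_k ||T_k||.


By the Uniform Boundedness Principle, the supremum of norms is finite.
sup_k ||T_k|| = max(1, 6, 6, 15, 26) = 26

26


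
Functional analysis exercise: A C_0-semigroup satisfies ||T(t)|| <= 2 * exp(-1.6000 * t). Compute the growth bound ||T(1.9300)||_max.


||T(1.9300)|| <= 2 * exp(-1.6000 * 1.9300)
= 2 * exp(-3.0880)
= 2 * 0.0456
= 0.0912

0.0912


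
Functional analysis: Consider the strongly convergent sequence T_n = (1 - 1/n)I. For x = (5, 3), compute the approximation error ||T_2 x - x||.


T_2 x - x = (1 - 1/2)x - x = -x/2
||x|| = sqrt(34) = 5.8310
||T_2 x - x|| = ||x||/2 = 5.8310/2 = 2.9155

2.9155


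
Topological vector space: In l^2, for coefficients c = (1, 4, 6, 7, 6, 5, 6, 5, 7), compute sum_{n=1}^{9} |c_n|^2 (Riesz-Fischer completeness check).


sum |c_n|^2 = 1^2 + 4^2 + 6^2 + 7^2 + 6^2 + 5^2 + 6^2 + 5^2 + 7^2
= 1 + 16 + 36 + 49 + 36 + 25 + 36 + 25 + 49
= 273

273


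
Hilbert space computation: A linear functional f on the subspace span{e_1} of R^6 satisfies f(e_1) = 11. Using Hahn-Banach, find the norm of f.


The norm of f is given by ||f|| = sup_{||x||=1} |f(x)|.
On span{e_1}, ||e_1|| = 1, so ||f|| = |f(e_1)| / ||e_1||
= |11| / 1 = 11.0000

11.0000


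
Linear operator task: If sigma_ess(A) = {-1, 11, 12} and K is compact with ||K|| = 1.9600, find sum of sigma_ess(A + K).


By Weyl's theorem, the essential spectrum is invariant under compact perturbations.
sigma_ess(A + K) = sigma_ess(A) = {-1, 11, 12}
Sum = -1 + 11 + 12 = 22

22


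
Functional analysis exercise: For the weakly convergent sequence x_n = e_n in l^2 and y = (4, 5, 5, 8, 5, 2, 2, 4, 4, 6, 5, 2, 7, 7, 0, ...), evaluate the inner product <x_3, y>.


x_3 = e_3 is the standard basis vector with 1 in position 3.
<x_3, y> = y_3 = 5
As n -> infinity, <x_n, y> -> 0, confirming weak convergence of (x_n) to 0.

5


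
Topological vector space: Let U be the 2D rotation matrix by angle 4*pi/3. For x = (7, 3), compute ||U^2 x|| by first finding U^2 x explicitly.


U is a rotation by theta = 4*pi/3
U^2 = rotation by 2*theta = 8*pi/3 = 2*pi/3 (mod 2*pi)
cos(2*pi/3) = -0.5000, sin(2*pi/3) = 0.8660
U^2 x = (-0.5000 * 7 - 0.8660 * 3, 0.8660 * 7 + -0.5000 * 3)
= (-6.0981, 4.5622)
||U^2 x|| = sqrt((-6.0981)^2 + 4.5622^2) = sqrt(58.0000) = 7.6158

7.6158


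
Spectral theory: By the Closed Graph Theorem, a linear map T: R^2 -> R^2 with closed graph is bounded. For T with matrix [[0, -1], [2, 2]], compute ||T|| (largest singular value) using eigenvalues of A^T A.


A^T A = [[4, 4], [4, 5]]
trace(A^T A) = 9, det(A^T A) = 4
discriminant = 9^2 - 4*4 = 65
Largest eigenvalue of A^T A = (trace + sqrt(disc))/2 = 8.5311
||T|| = sqrt(8.5311) = 2.9208

2.9208


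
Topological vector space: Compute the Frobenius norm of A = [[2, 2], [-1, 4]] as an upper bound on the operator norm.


||A||_F^2 = sum a_ij^2
= 2^2 + 2^2 + (-1)^2 + 4^2
= 4 + 4 + 1 + 16 = 25
||A||_F = sqrt(25) = 5.0000

5.0000


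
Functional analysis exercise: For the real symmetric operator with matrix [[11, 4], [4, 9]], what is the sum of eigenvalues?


For a self-adjoint (symmetric) matrix, the eigenvalues are real.
The sum of eigenvalues equals the trace of the matrix.
trace = 11 + 9 = 20

20


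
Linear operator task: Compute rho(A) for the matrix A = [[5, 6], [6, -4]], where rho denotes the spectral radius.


For a 2x2 matrix, eigenvalues satisfy lambda^2 - (trace)*lambda + det = 0
trace = 5 + -4 = 1
det = 5*-4 - 6*6 = -56
discriminant = 1^2 - 4*(-56) = 225
spectral radius = max |eigenvalue| = 8.0000

8.0000


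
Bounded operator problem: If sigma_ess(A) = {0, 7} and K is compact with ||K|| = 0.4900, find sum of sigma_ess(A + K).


By Weyl's theorem, the essential spectrum is invariant under compact perturbations.
sigma_ess(A + K) = sigma_ess(A) = {0, 7}
Sum = 0 + 7 = 7

7


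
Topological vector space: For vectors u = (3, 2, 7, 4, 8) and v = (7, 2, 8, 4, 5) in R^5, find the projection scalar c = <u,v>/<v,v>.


Computing <u,v> = 3*7 + 2*2 + 7*8 + 4*4 + 8*5 = 137
Computing <v,v> = 7^2 + 2^2 + 8^2 + 4^2 + 5^2 = 158
Projection coefficient = 137/158 = 0.8671

0.8671


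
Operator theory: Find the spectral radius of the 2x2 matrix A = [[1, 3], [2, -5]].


For a 2x2 matrix, eigenvalues satisfy lambda^2 - (trace)*lambda + det = 0
trace = 1 + -5 = -4
det = 1*-5 - 3*2 = -11
discriminant = (-4)^2 - 4*(-11) = 60
spectral radius = max |eigenvalue| = 5.8730

5.8730


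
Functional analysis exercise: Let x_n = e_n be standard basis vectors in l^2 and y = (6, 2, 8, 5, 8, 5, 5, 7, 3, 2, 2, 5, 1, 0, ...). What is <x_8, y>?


x_8 = e_8 is the standard basis vector with 1 in position 8.
<x_8, y> = y_8 = 7
As n -> infinity, <x_n, y> -> 0, confirming weak convergence of (x_n) to 0.

7


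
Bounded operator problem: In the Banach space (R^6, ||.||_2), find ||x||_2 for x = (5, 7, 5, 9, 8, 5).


The l^2 norm = (sum |x_i|^2)^(1/2)
Sum of 2th powers = 25 + 49 + 25 + 81 + 64 + 25 = 269
||x||_2 = (269)^(1/2) = 16.4012

16.4012


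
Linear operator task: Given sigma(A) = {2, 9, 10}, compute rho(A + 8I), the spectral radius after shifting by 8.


Spectrum of A + 8I = {10, 17, 18}
Spectral radius = max |lambda| over the shifted spectrum
= max(10, 17, 18) = 18

18


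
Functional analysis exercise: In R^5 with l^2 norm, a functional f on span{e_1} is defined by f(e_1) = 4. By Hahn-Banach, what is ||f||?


The norm of f is given by ||f|| = sup_{||x||=1} |f(x)|.
On span{e_1}, ||e_1|| = 1, so ||f|| = |f(e_1)| / ||e_1||
= |4| / 1 = 4.0000

4.0000


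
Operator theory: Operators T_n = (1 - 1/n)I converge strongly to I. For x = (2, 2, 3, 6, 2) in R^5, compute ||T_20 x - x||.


T_20 x - x = (1 - 1/20)x - x = -x/20
||x|| = sqrt(57) = 7.5498
||T_20 x - x|| = ||x||/20 = 7.5498/20 = 0.3775

0.3775


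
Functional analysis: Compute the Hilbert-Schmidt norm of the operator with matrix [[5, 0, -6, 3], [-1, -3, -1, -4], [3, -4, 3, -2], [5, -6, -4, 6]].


The Hilbert-Schmidt norm is sqrt(sum of squares of all entries).
Sum of squares = 5^2 + 0^2 + (-6)^2 + 3^2 + (-1)^2 + (-3)^2 + (-1)^2 + (-4)^2 + 3^2 + (-4)^2 + 3^2 + (-2)^2 + 5^2 + (-6)^2 + (-4)^2 + 6^2
= 25 + 0 + 36 + 9 + 1 + 9 + 1 + 16 + 9 + 16 + 9 + 4 + 25 + 36 + 16 + 36 = 248
||T||_HS = sqrt(248) = 15.7480

15.7480


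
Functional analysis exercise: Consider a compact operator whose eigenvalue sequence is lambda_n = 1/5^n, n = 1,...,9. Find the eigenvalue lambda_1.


The eigenvalue formula gives lambda_1 = 1/5^1
= 1/5
= 0.2000

0.2000


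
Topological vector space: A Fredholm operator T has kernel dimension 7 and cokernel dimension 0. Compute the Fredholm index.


The Fredholm index is defined as ind(T) = dim(ker T) - dim(coker T)
= 7 - 0
= 7

7


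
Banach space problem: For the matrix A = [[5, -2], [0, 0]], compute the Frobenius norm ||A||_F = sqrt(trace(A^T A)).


||A||_F^2 = sum a_ij^2
= 5^2 + (-2)^2 + 0^2 + 0^2
= 25 + 4 + 0 + 0 = 29
||A||_F = sqrt(29) = 5.3852

5.3852


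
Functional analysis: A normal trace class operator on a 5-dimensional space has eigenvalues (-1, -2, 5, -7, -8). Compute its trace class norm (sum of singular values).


For a normal operator, singular values equal |eigenvalues|.
Trace norm = sum |lambda_i| = 1 + 2 + 5 + 7 + 8
= 23

23


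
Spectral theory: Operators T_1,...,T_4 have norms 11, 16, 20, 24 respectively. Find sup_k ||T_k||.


By the Uniform Boundedness Principle, the supremum of norms is finite.
sup_k ||T_k|| = max(11, 16, 20, 24) = 24

24


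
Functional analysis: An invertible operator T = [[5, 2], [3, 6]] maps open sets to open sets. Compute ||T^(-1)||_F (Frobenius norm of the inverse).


det(T) = 5*6 - 2*3 = 24
T^(-1) = (1/24) * [[6, -2], [-3, 5]] = [[0.2500, -0.0833], [-0.1250, 0.2083]]
||T^(-1)||_F^2 = 0.2500^2 + (-0.0833)^2 + (-0.1250)^2 + 0.2083^2 = 0.1285
||T^(-1)||_F = sqrt(0.1285) = 0.3584

0.3584


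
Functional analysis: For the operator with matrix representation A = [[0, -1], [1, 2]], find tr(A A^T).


trace(A * A^T) = sum of squares of all entries
= 0^2 + (-1)^2 + 1^2 + 2^2
= 0 + 1 + 1 + 4
= 6

6


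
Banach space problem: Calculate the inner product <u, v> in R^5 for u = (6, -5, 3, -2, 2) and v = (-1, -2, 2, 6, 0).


Computing the standard inner product <u, v> = sum u_i * v_i
= 6*-1 + -5*-2 + 3*2 + -2*6 + 2*0
= -6 + 10 + 6 + -12 + 0
= -2

-2


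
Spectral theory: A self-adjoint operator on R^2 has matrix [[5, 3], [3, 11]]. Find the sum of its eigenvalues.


For a self-adjoint (symmetric) matrix, the eigenvalues are real.
The sum of eigenvalues equals the trace of the matrix.
trace = 5 + 11 = 16

16


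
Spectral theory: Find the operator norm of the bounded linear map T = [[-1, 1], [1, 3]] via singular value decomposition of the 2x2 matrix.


A^T A = [[2, 2], [2, 10]]
trace(A^T A) = 12, det(A^T A) = 16
discriminant = 12^2 - 4*16 = 80
Largest eigenvalue of A^T A = (trace + sqrt(disc))/2 = 10.4721
||T|| = sqrt(10.4721) = 3.2361

3.2361


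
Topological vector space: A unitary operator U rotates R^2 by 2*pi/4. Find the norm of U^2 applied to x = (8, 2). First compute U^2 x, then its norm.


U is a rotation by theta = 2*pi/4
U^2 = rotation by 2*theta = 4*pi/4
cos(4*pi/4) = -1.0000, sin(4*pi/4) = 0.0000
U^2 x = (-1.0000 * 8 - 0.0000 * 2, 0.0000 * 8 + -1.0000 * 2)
= (-8.0000, -2.0000)
||U^2 x|| = sqrt((-8.0000)^2 + (-2.0000)^2) = sqrt(68.0000) = 8.2462

8.2462


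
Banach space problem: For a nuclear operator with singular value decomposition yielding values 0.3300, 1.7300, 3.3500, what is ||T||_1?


The nuclear norm is the sum of all singular values.
||T||_1 = 0.3300 + 1.7300 + 3.3500
= 5.4100

5.4100


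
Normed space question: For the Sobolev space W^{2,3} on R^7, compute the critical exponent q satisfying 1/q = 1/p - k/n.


Using the Sobolev embedding formula: 1/q = 1/p - k/n
1/q = 1/3 - 2/7 = 1/21
q = 1/(1/21) = 21

21.0000


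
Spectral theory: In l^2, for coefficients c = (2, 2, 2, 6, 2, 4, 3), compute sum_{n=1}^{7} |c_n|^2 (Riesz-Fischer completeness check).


sum |c_n|^2 = 2^2 + 2^2 + 2^2 + 6^2 + 2^2 + 4^2 + 3^2
= 4 + 4 + 4 + 36 + 4 + 16 + 9
= 77

77


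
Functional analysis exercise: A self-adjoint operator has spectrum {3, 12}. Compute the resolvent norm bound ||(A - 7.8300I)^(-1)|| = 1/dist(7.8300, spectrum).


dist(7.8300, {3, 12}) = min(|7.8300 - 3|, |7.8300 - 12|)
= min(4.8300, 4.1700) = 4.1700
Resolvent bound = 1/4.1700 = 0.2398

0.2398


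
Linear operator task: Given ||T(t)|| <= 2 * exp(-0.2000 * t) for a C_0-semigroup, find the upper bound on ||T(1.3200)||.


||T(1.3200)|| <= 2 * exp(-0.2000 * 1.3200)
= 2 * exp(-0.2640)
= 2 * 0.7680
= 1.5359

1.5359


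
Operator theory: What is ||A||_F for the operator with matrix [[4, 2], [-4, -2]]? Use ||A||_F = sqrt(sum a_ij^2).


||A||_F^2 = sum a_ij^2
= 4^2 + 2^2 + (-4)^2 + (-2)^2
= 16 + 4 + 16 + 4 = 40
||A||_F = sqrt(40) = 6.3246

6.3246


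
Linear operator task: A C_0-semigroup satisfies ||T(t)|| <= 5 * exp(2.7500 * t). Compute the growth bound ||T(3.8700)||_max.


||T(3.8700)|| <= 5 * exp(2.7500 * 3.8700)
= 5 * exp(10.6425)
= 5 * 41877.3338
= 209386.6690

209386.6690


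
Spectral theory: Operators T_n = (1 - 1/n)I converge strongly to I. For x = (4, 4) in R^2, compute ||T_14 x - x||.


T_14 x - x = (1 - 1/14)x - x = -x/14
||x|| = sqrt(32) = 5.6569
||T_14 x - x|| = ||x||/14 = 5.6569/14 = 0.4041

0.4041


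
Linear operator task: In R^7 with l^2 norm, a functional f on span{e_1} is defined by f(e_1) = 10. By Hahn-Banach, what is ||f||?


The norm of f is given by ||f|| = sup_{||x||=1} |f(x)|.
On span{e_1}, ||e_1|| = 1, so ||f|| = |f(e_1)| / ||e_1||
= |10| / 1 = 10.0000

10.0000


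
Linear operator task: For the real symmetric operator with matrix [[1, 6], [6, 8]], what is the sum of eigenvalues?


For a self-adjoint (symmetric) matrix, the eigenvalues are real.
The sum of eigenvalues equals the trace of the matrix.
trace = 1 + 8 = 9

9


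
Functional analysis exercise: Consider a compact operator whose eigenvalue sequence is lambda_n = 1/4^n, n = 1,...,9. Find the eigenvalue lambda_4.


The eigenvalue formula gives lambda_4 = 1/4^4
= 1/256
= 0.0039

0.0039


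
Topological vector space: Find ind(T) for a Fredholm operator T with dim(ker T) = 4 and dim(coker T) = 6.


The Fredholm index is defined as ind(T) = dim(ker T) - dim(coker T)
= 4 - 6
= -2

-2


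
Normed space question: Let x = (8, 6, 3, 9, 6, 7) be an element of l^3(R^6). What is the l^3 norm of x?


The l^3 norm = (sum |x_i|^3)^(1/3)
Sum of 3th powers = 512 + 216 + 27 + 729 + 216 + 343 = 2043
||x||_3 = (2043)^(1/3) = 12.6889

12.6889


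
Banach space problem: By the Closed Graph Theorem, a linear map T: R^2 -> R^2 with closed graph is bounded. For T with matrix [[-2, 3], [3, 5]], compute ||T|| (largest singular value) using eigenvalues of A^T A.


A^T A = [[13, 9], [9, 34]]
trace(A^T A) = 47, det(A^T A) = 361
discriminant = 47^2 - 4*361 = 765
Largest eigenvalue of A^T A = (trace + sqrt(disc))/2 = 37.3293
||T|| = sqrt(37.3293) = 6.1098

6.1098


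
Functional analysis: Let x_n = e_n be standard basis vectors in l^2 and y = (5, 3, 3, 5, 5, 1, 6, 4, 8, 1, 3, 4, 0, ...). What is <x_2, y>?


x_2 = e_2 is the standard basis vector with 1 in position 2.
<x_2, y> = y_2 = 3
As n -> infinity, <x_n, y> -> 0, confirming weak convergence of (x_n) to 0.

3


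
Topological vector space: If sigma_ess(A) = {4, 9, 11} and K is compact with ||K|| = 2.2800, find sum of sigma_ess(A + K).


By Weyl's theorem, the essential spectrum is invariant under compact perturbations.
sigma_ess(A + K) = sigma_ess(A) = {4, 9, 11}
Sum = 4 + 9 + 11 = 24

24


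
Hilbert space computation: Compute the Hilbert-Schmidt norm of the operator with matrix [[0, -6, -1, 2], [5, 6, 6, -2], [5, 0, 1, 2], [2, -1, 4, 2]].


The Hilbert-Schmidt norm is sqrt(sum of squares of all entries).
Sum of squares = 0^2 + (-6)^2 + (-1)^2 + 2^2 + 5^2 + 6^2 + 6^2 + (-2)^2 + 5^2 + 0^2 + 1^2 + 2^2 + 2^2 + (-1)^2 + 4^2 + 2^2
= 0 + 36 + 1 + 4 + 25 + 36 + 36 + 4 + 25 + 0 + 1 + 4 + 4 + 1 + 16 + 4 = 197
||T||_HS = sqrt(197) = 14.0357

14.0357


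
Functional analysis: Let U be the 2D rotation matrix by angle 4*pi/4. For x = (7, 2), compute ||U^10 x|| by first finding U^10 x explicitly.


U is a rotation by theta = 4*pi/4
U^10 = rotation by 10*theta = 40*pi/4 = 0*pi/4 (mod 2*pi)
cos(0*pi/4) = 1.0000, sin(0*pi/4) = 0.0000
U^10 x = (1.0000 * 7 - 0.0000 * 2, 0.0000 * 7 + 1.0000 * 2)
= (7.0000, 2.0000)
||U^10 x|| = sqrt(7.0000^2 + 2.0000^2) = sqrt(53.0000) = 7.2801

7.2801


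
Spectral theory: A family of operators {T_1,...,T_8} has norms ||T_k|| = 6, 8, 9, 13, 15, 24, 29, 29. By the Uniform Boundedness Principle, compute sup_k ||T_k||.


By the Uniform Boundedness Principle, the supremum of norms is finite.
sup_k ||T_k|| = max(6, 8, 9, 13, 15, 24, 29, 29) = 29

29


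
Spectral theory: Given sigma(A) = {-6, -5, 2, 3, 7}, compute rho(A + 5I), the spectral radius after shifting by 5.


Spectrum of A + 5I = {-1, 0, 7, 8, 12}
Spectral radius = max |lambda| over the shifted spectrum
= max(1, 0, 7, 8, 12) = 12

12


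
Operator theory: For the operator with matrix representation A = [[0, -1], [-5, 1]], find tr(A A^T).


trace(A * A^T) = sum of squares of all entries
= 0^2 + (-1)^2 + (-5)^2 + 1^2
= 0 + 1 + 25 + 1
= 27

27


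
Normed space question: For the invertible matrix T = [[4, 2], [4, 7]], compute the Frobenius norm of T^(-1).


det(T) = 4*7 - 2*4 = 20
T^(-1) = (1/20) * [[7, -2], [-4, 4]] = [[0.3500, -0.1000], [-0.2000, 0.2000]]
||T^(-1)||_F^2 = 0.3500^2 + (-0.1000)^2 + (-0.2000)^2 + 0.2000^2 = 0.2125
||T^(-1)||_F = sqrt(0.2125) = 0.4610

0.4610


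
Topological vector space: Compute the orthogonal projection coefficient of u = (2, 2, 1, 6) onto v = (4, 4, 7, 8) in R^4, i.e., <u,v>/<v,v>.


Computing <u,v> = 2*4 + 2*4 + 1*7 + 6*8 = 71
Computing <v,v> = 4^2 + 4^2 + 7^2 + 8^2 = 145
Projection coefficient = 71/145 = 0.4897

0.4897


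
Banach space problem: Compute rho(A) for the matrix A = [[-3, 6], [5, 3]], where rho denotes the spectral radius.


For a 2x2 matrix, eigenvalues satisfy lambda^2 - (trace)*lambda + det = 0
trace = -3 + 3 = 0
det = -3*3 - 6*5 = -39
discriminant = 0^2 - 4*(-39) = 156
spectral radius = max |eigenvalue| = 6.2450

6.2450


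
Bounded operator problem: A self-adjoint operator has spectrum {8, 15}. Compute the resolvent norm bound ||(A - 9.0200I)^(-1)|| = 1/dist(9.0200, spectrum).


dist(9.0200, {8, 15}) = min(|9.0200 - 8|, |9.0200 - 15|)
= min(1.0200, 5.9800) = 1.0200
Resolvent bound = 1/1.0200 = 0.9804

0.9804


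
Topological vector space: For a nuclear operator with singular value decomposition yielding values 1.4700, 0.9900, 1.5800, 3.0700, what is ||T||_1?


The nuclear norm is the sum of all singular values.
||T||_1 = 1.4700 + 0.9900 + 1.5800 + 3.0700
= 7.1100

7.1100


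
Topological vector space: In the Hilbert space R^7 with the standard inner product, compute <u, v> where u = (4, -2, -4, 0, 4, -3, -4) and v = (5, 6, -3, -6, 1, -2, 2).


Computing the standard inner product <u, v> = sum u_i * v_i
= 4*5 + -2*6 + -4*-3 + 0*-6 + 4*1 + -3*-2 + -4*2
= 20 + -12 + 12 + 0 + 4 + 6 + -8
= 22

22


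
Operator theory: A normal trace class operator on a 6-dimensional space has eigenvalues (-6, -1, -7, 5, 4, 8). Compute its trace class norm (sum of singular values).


For a normal operator, singular values equal |eigenvalues|.
Trace norm = sum |lambda_i| = 6 + 1 + 7 + 5 + 4 + 8
= 31

31


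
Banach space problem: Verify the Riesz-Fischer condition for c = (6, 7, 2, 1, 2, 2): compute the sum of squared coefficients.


sum |c_n|^2 = 6^2 + 7^2 + 2^2 + 1^2 + 2^2 + 2^2
= 36 + 49 + 4 + 1 + 4 + 4
= 98

98


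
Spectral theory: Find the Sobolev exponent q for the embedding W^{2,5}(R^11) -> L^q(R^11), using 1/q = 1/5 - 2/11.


Using the Sobolev embedding formula: 1/q = 1/p - k/n
1/q = 1/5 - 2/11 = 1/55
q = 1/(1/55) = 55

55.0000


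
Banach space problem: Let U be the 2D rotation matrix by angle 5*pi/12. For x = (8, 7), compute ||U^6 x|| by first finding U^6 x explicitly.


U is a rotation by theta = 5*pi/12
U^6 = rotation by 6*theta = 30*pi/12 = 6*pi/12 (mod 2*pi)
cos(6*pi/12) = 0.0000, sin(6*pi/12) = 1.0000
U^6 x = (0.0000 * 8 - 1.0000 * 7, 1.0000 * 8 + 0.0000 * 7)
= (-7.0000, 8.0000)
||U^6 x|| = sqrt((-7.0000)^2 + 8.0000^2) = sqrt(113.0000) = 10.6301

10.6301


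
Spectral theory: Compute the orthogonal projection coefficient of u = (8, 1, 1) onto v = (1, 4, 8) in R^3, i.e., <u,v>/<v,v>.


Computing <u,v> = 8*1 + 1*4 + 1*8 = 20
Computing <v,v> = 1^2 + 4^2 + 8^2 = 81
Projection coefficient = 20/81 = 0.2469

0.2469


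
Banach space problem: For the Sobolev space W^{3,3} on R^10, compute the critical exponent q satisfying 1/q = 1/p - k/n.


Using the Sobolev embedding formula: 1/q = 1/p - k/n
1/q = 1/3 - 3/10 = 1/30
q = 1/(1/30) = 30

30.0000


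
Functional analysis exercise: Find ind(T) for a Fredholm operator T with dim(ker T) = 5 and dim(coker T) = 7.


The Fredholm index is defined as ind(T) = dim(ker T) - dim(coker T)
= 5 - 7
= -2

-2


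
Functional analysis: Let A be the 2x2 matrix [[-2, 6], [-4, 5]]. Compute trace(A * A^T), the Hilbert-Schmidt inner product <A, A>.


trace(A * A^T) = sum of squares of all entries
= (-2)^2 + 6^2 + (-4)^2 + 5^2
= 4 + 36 + 16 + 25
= 81

81


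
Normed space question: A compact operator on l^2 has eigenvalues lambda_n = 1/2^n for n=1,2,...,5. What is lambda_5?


The eigenvalue formula gives lambda_5 = 1/2^5
= 1/32
= 0.0312

0.0312


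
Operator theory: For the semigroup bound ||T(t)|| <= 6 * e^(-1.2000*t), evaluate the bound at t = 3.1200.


||T(3.1200)|| <= 6 * exp(-1.2000 * 3.1200)
= 6 * exp(-3.7440)
= 6 * 0.0237
= 0.1420

0.1420


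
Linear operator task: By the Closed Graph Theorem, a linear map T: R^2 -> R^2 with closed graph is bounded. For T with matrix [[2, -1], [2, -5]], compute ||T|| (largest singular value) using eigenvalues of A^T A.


A^T A = [[8, -12], [-12, 26]]
trace(A^T A) = 34, det(A^T A) = 64
discriminant = 34^2 - 4*64 = 900
Largest eigenvalue of A^T A = (trace + sqrt(disc))/2 = 32.0000
||T|| = sqrt(32.0000) = 5.6569

5.6569


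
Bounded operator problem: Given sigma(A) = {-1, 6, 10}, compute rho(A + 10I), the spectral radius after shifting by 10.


Spectrum of A + 10I = {9, 16, 20}
Spectral radius = max |lambda| over the shifted spectrum
= max(9, 16, 20) = 20

20


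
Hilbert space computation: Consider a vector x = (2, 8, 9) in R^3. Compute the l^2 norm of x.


The l^2 norm = (sum |x_i|^2)^(1/2)
Sum of 2th powers = 4 + 64 + 81 = 149
||x||_2 = (149)^(1/2) = 12.2066

12.2066


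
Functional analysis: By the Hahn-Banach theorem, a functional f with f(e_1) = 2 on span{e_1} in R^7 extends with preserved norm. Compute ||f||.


The norm of f is given by ||f|| = sup_{||x||=1} |f(x)|.
On span{e_1}, ||e_1|| = 1, so ||f|| = |f(e_1)| / ||e_1||
= |2| / 1 = 2.0000

2.0000


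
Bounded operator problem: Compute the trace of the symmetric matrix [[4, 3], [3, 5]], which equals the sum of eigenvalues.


For a self-adjoint (symmetric) matrix, the eigenvalues are real.
The sum of eigenvalues equals the trace of the matrix.
trace = 4 + 5 = 9

9


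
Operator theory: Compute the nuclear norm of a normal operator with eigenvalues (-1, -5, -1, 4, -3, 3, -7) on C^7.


For a normal operator, singular values equal |eigenvalues|.
Trace norm = sum |lambda_i| = 1 + 5 + 1 + 4 + 3 + 3 + 7
= 24

24


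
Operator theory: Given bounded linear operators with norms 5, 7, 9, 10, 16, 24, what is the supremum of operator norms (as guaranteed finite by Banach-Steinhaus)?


By the Uniform Boundedness Principle, the supremum of norms is finite.
sup_k ||T_k|| = max(5, 7, 9, 10, 16, 24) = 24

24


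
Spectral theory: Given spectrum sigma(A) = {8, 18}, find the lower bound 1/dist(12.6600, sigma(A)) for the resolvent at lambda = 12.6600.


dist(12.6600, {8, 18}) = min(|12.6600 - 8|, |12.6600 - 18|)
= min(4.6600, 5.3400) = 4.6600
Resolvent bound = 1/4.6600 = 0.2146

0.2146


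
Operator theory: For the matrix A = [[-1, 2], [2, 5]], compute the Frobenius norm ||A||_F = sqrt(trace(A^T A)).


||A||_F^2 = sum a_ij^2
= (-1)^2 + 2^2 + 2^2 + 5^2
= 1 + 4 + 4 + 25 = 34
||A||_F = sqrt(34) = 5.8310

5.8310


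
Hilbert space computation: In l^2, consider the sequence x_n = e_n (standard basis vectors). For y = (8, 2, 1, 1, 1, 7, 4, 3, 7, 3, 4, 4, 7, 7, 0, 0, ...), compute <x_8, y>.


x_8 = e_8 is the standard basis vector with 1 in position 8.
<x_8, y> = y_8 = 3
As n -> infinity, <x_n, y> -> 0, confirming weak convergence of (x_n) to 0.

3


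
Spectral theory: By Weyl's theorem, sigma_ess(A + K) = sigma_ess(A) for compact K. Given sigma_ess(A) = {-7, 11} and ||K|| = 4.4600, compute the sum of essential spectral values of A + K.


By Weyl's theorem, the essential spectrum is invariant under compact perturbations.
sigma_ess(A + K) = sigma_ess(A) = {-7, 11}
Sum = -7 + 11 = 4

4


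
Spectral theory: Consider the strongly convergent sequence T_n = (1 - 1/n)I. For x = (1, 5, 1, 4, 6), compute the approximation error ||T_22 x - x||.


T_22 x - x = (1 - 1/22)x - x = -x/22
||x|| = sqrt(79) = 8.8882
||T_22 x - x|| = ||x||/22 = 8.8882/22 = 0.4040

0.4040


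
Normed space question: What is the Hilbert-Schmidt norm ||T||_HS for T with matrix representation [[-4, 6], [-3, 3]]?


The Hilbert-Schmidt norm is sqrt(sum of squares of all entries).
Sum of squares = (-4)^2 + 6^2 + (-3)^2 + 3^2
= 16 + 36 + 9 + 9 = 70
||T||_HS = sqrt(70) = 8.3666

8.3666


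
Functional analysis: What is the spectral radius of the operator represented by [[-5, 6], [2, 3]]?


For a 2x2 matrix, eigenvalues satisfy lambda^2 - (trace)*lambda + det = 0
trace = -5 + 3 = -2
det = -5*3 - 6*2 = -27
discriminant = (-2)^2 - 4*(-27) = 112
spectral radius = max |eigenvalue| = 6.2915

6.2915


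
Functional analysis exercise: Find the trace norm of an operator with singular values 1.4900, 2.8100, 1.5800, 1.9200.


The nuclear norm is the sum of all singular values.
||T||_1 = 1.4900 + 2.8100 + 1.5800 + 1.9200
= 7.8000

7.8000
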